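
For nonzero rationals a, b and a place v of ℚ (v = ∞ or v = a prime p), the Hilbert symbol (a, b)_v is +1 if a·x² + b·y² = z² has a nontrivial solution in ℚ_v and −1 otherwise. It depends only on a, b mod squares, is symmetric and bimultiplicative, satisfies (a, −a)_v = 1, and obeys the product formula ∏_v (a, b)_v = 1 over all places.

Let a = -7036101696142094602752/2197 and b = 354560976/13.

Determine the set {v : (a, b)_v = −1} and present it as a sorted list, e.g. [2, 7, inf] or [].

[7, 13, 17, 19]

Mod squares: a ≡ -5434, b ≡ 29393. Check v ∈ {∞, 2, 3, 7, 11, 13, 17, 19}.
v=∞: -5434 < 0 and 29393 > 0  ⇒  (a,b)_∞ = +1.
v=11: a=11^5·(≡9), b=11^2·(≡5) mod 11; (9|11)=+1, (5|11)=+1; (−1)^{5·2·5}·(+1)^2·(+1)^5 = +1.
v=7: a=7^0·(≡5), b=7^1·(≡5) mod 7; (5|7)=-1, (5|7)=-1; (−1)^{0·1·3}·(-1)^1·(-1)^0 = -1.
v=19: a=19^3·(≡8), b=19^1·(≡2) mod 19; (8|19)=-1, (2|19)=-1; (−1)^{3·1·9}·(-1)^1·(-1)^3 = -1.
v=17: a=17^2·(≡11), b=17^1·(≡6) mod 17; (11|17)=-1, (6|17)=-1; (−1)^{2·1·8}·(-1)^1·(-1)^2 = -1.
v=13: a=13^-3·(≡2), b=13^-1·(≡3) mod 13; (2|13)=-1, (3|13)=+1; (−1)^{-3·-1·6}·(-1)^-1·(+1)^-3 = -1.
v=2: v_2(a)=9, v_2(b)=4; units ≡ 3, 1 (mod 8); ε·ε+αω+βω = 1·0+9·0+4·1 ≡ 0  ⇒  (a,b)_2 = +1.
v=3: a=3^16·(≡2), b=3^4·(≡2) mod 3; (2|3)=-1, (2|3)=-1; (−1)^{16·4·1}·(-1)^4·(-1)^16 = +1.
(-5434, 29393 / ℚ) ramifies at {7, 13, 17, 19}: a division algebra.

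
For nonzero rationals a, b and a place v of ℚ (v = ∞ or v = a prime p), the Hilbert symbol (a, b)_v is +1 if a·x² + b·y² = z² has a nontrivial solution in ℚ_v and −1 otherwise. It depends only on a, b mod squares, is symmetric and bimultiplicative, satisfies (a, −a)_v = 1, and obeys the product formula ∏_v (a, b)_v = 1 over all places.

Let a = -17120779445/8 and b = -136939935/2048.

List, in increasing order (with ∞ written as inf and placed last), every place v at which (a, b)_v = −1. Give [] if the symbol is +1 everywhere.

[2, 3, 5, inf]

Mod squares: a ≡ -336490, b ≡ -6270. Check v ∈ {∞, 2, 3, 5, 7, 11, 19, 23, 29}.
v=11: a=11^3·(≡1), b=11^3·(≡10) mod 11; (1|11)=+1, (10|11)=-1; (−1)^{3·3·5}·(+1)^3·(-1)^3 = +1.
v=∞: -336490 < 0 and -6270 < 0  ⇒  (a,b)_∞ = -1.
v=19: a=19^1·(≡17), b=19^3·(≡18) mod 19; (17|19)=+1, (18|19)=-1; (−1)^{1·3·9}·(+1)^3·(-1)^1 = +1.
v=2: v_2(a)=-3, v_2(b)=-11; units ≡ 3, 1 (mod 8); ε·ε+αω+βω = 1·0+-3·0+-11·1 ≡ 1  ⇒  (a,b)_2 = -1.
v=3: a=3^0·(≡2), b=3^1·(≡1) mod 3; (2|3)=-1, (1|3)=+1; (−1)^{0·1·1}·(-1)^1·(+1)^0 = -1.
v=7: a=7^1·(≡6), b=7^0·(≡2) mod 7; (6|7)=-1, (2|7)=+1; (−1)^{1·0·3}·(-1)^0·(+1)^1 = +1.
v=29: a=29^2·(≡19), b=29^0·(≡23) mod 29; (19|29)=-1, (23|29)=+1; (−1)^{2·0·14}·(-1)^0·(+1)^2 = +1.
v=23: a=23^1·(≡19), b=23^0·(≡18) mod 23; (19|23)=-1, (18|23)=+1; (−1)^{1·0·11}·(-1)^0·(+1)^1 = +1.
v=5: a=5^1·(≡2), b=5^1·(≡1) mod 5; (2|5)=-1, (1|5)=+1; (−1)^{1·1·2}·(-1)^1·(+1)^1 = -1.
|Ram(-336490, -6270)| = 4, even; anisotropic at {2, 3, 5, ∞}.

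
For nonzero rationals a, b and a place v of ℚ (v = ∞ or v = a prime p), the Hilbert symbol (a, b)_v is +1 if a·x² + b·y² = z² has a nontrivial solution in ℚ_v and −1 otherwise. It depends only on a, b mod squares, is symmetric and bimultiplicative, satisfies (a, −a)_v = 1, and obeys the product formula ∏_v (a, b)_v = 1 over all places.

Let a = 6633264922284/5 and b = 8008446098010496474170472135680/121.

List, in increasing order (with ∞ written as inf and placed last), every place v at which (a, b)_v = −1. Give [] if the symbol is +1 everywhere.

[2, 11, 17, 23]

Mod squares: a ≡ 169215941895, b ≡ 1873495. Check v ∈ {∞, 2, 3, 5, 7, 11, 13, 17, 19, 23, 37, 41}.
v=11: a=11^1·(≡10), b=11^-2·(≡6) mod 11; (10|11)=-1, (6|11)=-1; (−1)^{1·-2·5}·(-1)^-2·(-1)^1 = -1.
v=19: a=19^1·(≡6), b=19^3·(≡8) mod 19; (6|19)=+1, (8|19)=-1; (−1)^{1·3·9}·(+1)^3·(-1)^1 = +1.
v=3: a=3^1·(≡2), b=3^4·(≡1) mod 3; (2|3)=-1, (1|3)=+1; (−1)^{1·4·1}·(-1)^4·(+1)^1 = +1.
v=∞: 169215941895 > 0 and 1873495 > 0  ⇒  (a,b)_∞ = +1.
v=13: a=13^1·(≡4), b=13^3·(≡9) mod 13; (4|13)=+1, (9|13)=+1; (−1)^{1·3·6}·(+1)^3·(+1)^1 = +1.
v=5: a=5^-1·(≡4), b=5^1·(≡1) mod 5; (4|5)=+1, (1|5)=+1; (−1)^{-1·1·2}·(+1)^1·(+1)^-1 = +1.
v=41: a=41^1·(≡2), b=41^3·(≡39) mod 41; (2|41)=+1, (39|41)=+1; (−1)^{1·3·20}·(+1)^3·(+1)^1 = +1.
v=23: a=23^1·(≡1), b=23^2·(≡21) mod 23; (1|23)=+1, (21|23)=-1; (−1)^{1·2·11}·(+1)^2·(-1)^1 = -1.
v=17: a=17^1·(≡12), b=17^2·(≡7) mod 17; (12|17)=-1, (7|17)=-1; (−1)^{1·2·8}·(-1)^2·(-1)^1 = -1.
v=37: a=37^1·(≡29), b=37^3·(≡14) mod 37; (29|37)=-1, (14|37)=-1; (−1)^{1·3·18}·(-1)^3·(-1)^1 = +1.
v=7: a=7^3·(≡2), b=7^4·(≡1) mod 7; (2|7)=+1, (1|7)=+1; (−1)^{3·4·3}·(+1)^4·(+1)^3 = +1.
v=2: v_2(a)=2, v_2(b)=10; units ≡ 7, 7 (mod 8); ε·ε+αω+βω = 1·1+2·0+10·0 ≡ 1  ⇒  (a,b)_2 = -1.
|Ram(169215941895, 1873495)| = 4, even; anisotropic at {2, 11, 17, 23}.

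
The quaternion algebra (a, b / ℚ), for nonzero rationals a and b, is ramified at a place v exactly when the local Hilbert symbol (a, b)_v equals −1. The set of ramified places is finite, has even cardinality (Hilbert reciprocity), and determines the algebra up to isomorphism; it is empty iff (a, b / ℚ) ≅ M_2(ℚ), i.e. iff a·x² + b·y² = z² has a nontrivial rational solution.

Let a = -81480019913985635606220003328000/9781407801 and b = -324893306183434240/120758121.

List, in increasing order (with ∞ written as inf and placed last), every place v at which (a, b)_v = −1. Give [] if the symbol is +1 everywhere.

[5, 7, 17, 19, 43, inf]

Mod squares: a ≡ -3655, b ≡ -657685. Check v ∈ {∞, 2, 3, 5, 7, 11, 17, 19, 23, 37, 43}.
v=5: a=5^3·(≡1), b=5^1·(≡2) mod 5; (1|5)=+1, (2|5)=-1; (−1)^{3·1·2}·(+1)^1·(-1)^3 = -1.
v=37: a=37^-2·(≡19), b=37^-2·(≡25) mod 37; (19|37)=-1, (25|37)=+1; (−1)^{-2·-2·18}·(-1)^-2·(+1)^-2 = +1.
v=7: a=7^2·(≡5), b=7^1·(≡6) mod 7; (5|7)=-1, (6|7)=-1; (−1)^{2·1·3}·(-1)^1·(-1)^2 = -1.
v=23: a=23^2·(≡13), b=23^1·(≡10) mod 23; (13|23)=+1, (10|23)=-1; (−1)^{2·1·11}·(+1)^1·(-1)^2 = +1.
v=43: a=43^3·(≡13), b=43^1·(≡23) mod 43; (13|43)=+1, (23|43)=+1; (−1)^{3·1·21}·(+1)^1·(+1)^3 = -1.
v=11: a=11^-2·(≡7), b=11^-2·(≡3) mod 11; (7|11)=-1, (3|11)=+1; (−1)^{-2·-2·5}·(-1)^-2·(+1)^-2 = +1.
v=∞: -3655 < 0 and -657685 < 0  ⇒  (a,b)_∞ = -1.
v=2: v_2(a)=14, v_2(b)=14; units ≡ 1, 3 (mod 8); ε·ε+αω+βω = 0·1+14·1+14·0 ≡ 0  ⇒  (a,b)_2 = +1.
v=17: a=17^7·(≡6), b=17^4·(≡3) mod 17; (6|17)=-1, (3|17)=-1; (−1)^{7·4·8}·(-1)^4·(-1)^7 = -1.
v=3: a=3^-10·(≡2), b=3^-6·(≡2) mod 3; (2|3)=-1, (2|3)=-1; (−1)^{-10·-6·1}·(-1)^-6·(-1)^-10 = +1.
v=19: a=19^6·(≡12), b=19^3·(≡2) mod 19; (12|19)=-1, (2|19)=-1; (−1)^{6·3·9}·(-1)^3·(-1)^6 = -1.
|Ram(-3655, -657685)| = 6, even; anisotropic at {5, 7, 17, 19, 43, ∞}.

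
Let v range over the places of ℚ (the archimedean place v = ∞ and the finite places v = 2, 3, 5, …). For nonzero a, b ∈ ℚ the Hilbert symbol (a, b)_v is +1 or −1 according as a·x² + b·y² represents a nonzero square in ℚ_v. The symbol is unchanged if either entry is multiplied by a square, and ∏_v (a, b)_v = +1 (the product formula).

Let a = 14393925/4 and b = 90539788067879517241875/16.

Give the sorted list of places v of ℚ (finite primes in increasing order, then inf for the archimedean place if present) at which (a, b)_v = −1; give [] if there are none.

[11, 13, 23, 37]

Mod squares: a ≡ 63973, b ≡ 48555507. Check v ∈ {∞, 2, 3, 5, 7, 11, 13, 19, 23, 37}.
v=19: a=19^1·(≡16), b=19^3·(≡18) mod 19; (16|19)=+1, (18|19)=-1; (−1)^{1·3·9}·(+1)^3·(-1)^1 = +1.
v=37: a=37^1·(≡11), b=37^3·(≡31) mod 37; (11|37)=+1, (31|37)=-1; (−1)^{1·3·18}·(+1)^3·(-1)^1 = -1.
v=11: a=11^0·(≡10), b=11^1·(≡7) mod 11; (10|11)=-1, (7|11)=-1; (−1)^{0·1·5}·(-1)^1·(-1)^0 = -1.
v=7: a=7^1·(≡1), b=7^3·(≡3) mod 7; (1|7)=+1, (3|7)=-1; (−1)^{1·3·3}·(+1)^3·(-1)^1 = +1.
v=5: a=5^2·(≡3), b=5^4·(≡2) mod 5; (3|5)=-1, (2|5)=-1; (−1)^{2·4·2}·(-1)^4·(-1)^2 = +1.
v=23: a=23^0·(≡22), b=23^1·(≡3) mod 23; (22|23)=-1, (3|23)=+1; (−1)^{0·1·11}·(-1)^1·(+1)^0 = -1.
v=3: a=3^2·(≡1), b=3^7·(≡1) mod 3; (1|3)=+1, (1|3)=+1; (−1)^{2·7·1}·(+1)^7·(+1)^2 = +1.
v=2: v_2(a)=-2, v_2(b)=-4; units ≡ 5, 3 (mod 8); ε·ε+αω+βω = 0·1+-2·1+-4·1 ≡ 0  ⇒  (a,b)_2 = +1.
v=13: a=13^1·(≡7), b=13^3·(≡4) mod 13; (7|13)=-1, (4|13)=+1; (−1)^{1·3·6}·(-1)^3·(+1)^1 = -1.
v=∞: 63973 > 0 and 48555507 > 0  ⇒  (a,b)_∞ = +1.
(63973, 48555507 / ℚ) ramifies at {11, 13, 23, 37}: a division algebra.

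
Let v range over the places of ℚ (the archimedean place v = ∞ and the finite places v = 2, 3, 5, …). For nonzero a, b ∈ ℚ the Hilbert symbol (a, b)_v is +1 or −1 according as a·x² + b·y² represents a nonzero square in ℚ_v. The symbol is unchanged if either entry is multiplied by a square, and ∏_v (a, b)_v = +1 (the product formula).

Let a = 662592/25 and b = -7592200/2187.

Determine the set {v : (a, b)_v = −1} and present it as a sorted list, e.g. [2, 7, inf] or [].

(a, b) ≡ (10353, -227766) mod (ℚ^×)²; places V = {2, 3, 5, 7, 11, 17, 29, ∞}.
(a,b)_2: α=6, β=3; u≡1, v≡5 (mod 8); ε(u)ε(v)=0·0, αω(v)=6·1, βω(u)=3·0; sum ≡ 0  ⇒  +1.
(a,b)_∞: sgn(10353)=+, sgn(-227766)=−, so +1.
(a,b)_5: α=-2, u≡2; β=2, v≡1 (mod 5); (2|5)=-1, (1|5)=+1; sign (−1)^0·-1^2·+1^-2 = +1.
(a,b)_17: α=1, u≡10; β=1, v≡13 (mod 17); (10|17)=-1, (13|17)=+1; sign (−1)^0·-1^1·+1^1 = -1.
(a,b)_29: α=1, u≡1; β=1, v≡1 (mod 29); (1|29)=+1, (1|29)=+1; sign (−1)^0·+1^1·+1^1 = +1.
(a,b)_11: α=0, u≡6; β=1, v≡8 (mod 11); (6|11)=-1, (8|11)=-1; sign (−1)^0·-1^1·-1^0 = -1.
(a,b)_7: α=1, u≡4; β=1, v≡5 (mod 7); (4|7)=+1, (5|7)=-1; sign (−1)^1·+1^1·-1^1 = +1.
(a,b)_3: α=1, u≡1; β=-7, v≡2 (mod 3); (1|3)=+1, (2|3)=-1; sign (−1)^1·+1^-7·-1^1 = +1.
Ram(10353, -227766) = {11, 17}; no ℚ_11-point on the conic.

[11, 17]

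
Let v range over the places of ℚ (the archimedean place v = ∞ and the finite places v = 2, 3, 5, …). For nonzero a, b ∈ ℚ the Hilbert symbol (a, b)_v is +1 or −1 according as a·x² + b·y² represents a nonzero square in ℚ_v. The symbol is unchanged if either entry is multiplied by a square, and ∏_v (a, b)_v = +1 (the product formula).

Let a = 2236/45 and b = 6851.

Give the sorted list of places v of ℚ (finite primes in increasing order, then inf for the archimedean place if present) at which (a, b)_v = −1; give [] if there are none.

Mod squares: a ≡ 2795, b ≡ 6851. Check v ∈ {∞, 2, 3, 5, 13, 17, 31, 43}.
v=2: v_2(a)=2, v_2(b)=0; units ≡ 3, 3 (mod 8); ε·ε+αω+βω = 1·1+2·1+0·1 ≡ 1  ⇒  (a,b)_2 = -1.
v=∞: 2795 > 0 and 6851 > 0  ⇒  (a,b)_∞ = +1.
v=5: a=5^-1·(≡4), b=5^0·(≡1) mod 5; (4|5)=+1, (1|5)=+1; (−1)^{-1·0·2}·(+1)^0·(+1)^-1 = +1.
v=13: a=13^1·(≡7), b=13^1·(≡7) mod 13; (7|13)=-1, (7|13)=-1; (−1)^{1·1·6}·(-1)^1·(-1)^1 = +1.
v=43: a=43^1·(≡26), b=43^0·(≡14) mod 43; (26|43)=-1, (14|43)=+1; (−1)^{1·0·21}·(-1)^0·(+1)^1 = +1.
v=3: a=3^-2·(≡2), b=3^0·(≡2) mod 3; (2|3)=-1, (2|3)=-1; (−1)^{-2·0·1}·(-1)^0·(-1)^-2 = +1.
v=31: a=31^0·(≡18), b=31^1·(≡4) mod 31; (18|31)=+1, (4|31)=+1; (−1)^{0·1·15}·(+1)^1·(+1)^0 = +1.
v=17: a=17^0·(≡7), b=17^1·(≡12) mod 17; (7|17)=-1, (12|17)=-1; (−1)^{0·1·8}·(-1)^1·(-1)^0 = -1.
|Ram(2795, 6851)| = 2, even; anisotropic at {2, 17}.

[2, 17]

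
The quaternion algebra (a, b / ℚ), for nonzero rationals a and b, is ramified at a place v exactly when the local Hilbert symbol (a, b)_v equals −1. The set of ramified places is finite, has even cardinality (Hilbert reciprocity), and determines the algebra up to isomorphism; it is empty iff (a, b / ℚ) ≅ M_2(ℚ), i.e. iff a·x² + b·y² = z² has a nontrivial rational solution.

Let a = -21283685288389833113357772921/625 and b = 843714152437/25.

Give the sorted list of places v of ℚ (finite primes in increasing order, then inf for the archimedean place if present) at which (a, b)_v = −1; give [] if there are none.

(a, b) ≡ (-5681, 8087053) mod (ℚ^×)²; places V = {2, 3, 5, 13, 17, 19, 23, 37, 43, ∞}.
(a,b)_5: α=-4, u≡4; β=-2, v≡2 (mod 5); (4|5)=+1, (2|5)=-1; sign (−1)^0·+1^-2·-1^-4 = +1.
(a,b)_37: α=2, u≡13; β=1, v≡3 (mod 37); (13|37)=-1, (3|37)=+1; sign (−1)^0·-1^1·+1^2 = -1.
(a,b)_13: α=5, u≡7; β=1, v≡6 (mod 13); (7|13)=-1, (6|13)=-1; sign (−1)^0·-1^1·-1^5 = +1.
(a,b)_23: α=3, u≡1; β=1, v≡5 (mod 23); (1|23)=+1, (5|23)=-1; sign (−1)^1·+1^1·-1^3 = +1.
(a,b)_3: α=2, u≡1; β=0, v≡1 (mod 3); (1|3)=+1, (1|3)=+1; sign (−1)^0·+1^0·+1^2 = +1.
(a,b)_∞: sgn(-5681)=−, sgn(8087053)=+, so +1.
(a,b)_2: α=0, β=0; u≡7, v≡5 (mod 8); ε(u)ε(v)=1·0, αω(v)=0·1, βω(u)=0·0; sum ≡ 0  ⇒  +1.
(a,b)_17: α=4, u≡10; β=3, v≡16 (mod 17); (10|17)=-1, (16|17)=+1; sign (−1)^0·-1^3·+1^4 = -1.
(a,b)_43: α=2, u≡36; β=1, v≡33 (mod 43); (36|43)=+1, (33|43)=-1; sign (−1)^0·+1^1·-1^2 = +1.
(a,b)_19: α=5, u≡4; β=2, v≡11 (mod 19); (4|19)=+1, (11|19)=+1; sign (−1)^0·+1^2·+1^5 = +1.
|Ram(-5681, 8087053)| = 2, even; anisotropic at {17, 37}.

[17, 37]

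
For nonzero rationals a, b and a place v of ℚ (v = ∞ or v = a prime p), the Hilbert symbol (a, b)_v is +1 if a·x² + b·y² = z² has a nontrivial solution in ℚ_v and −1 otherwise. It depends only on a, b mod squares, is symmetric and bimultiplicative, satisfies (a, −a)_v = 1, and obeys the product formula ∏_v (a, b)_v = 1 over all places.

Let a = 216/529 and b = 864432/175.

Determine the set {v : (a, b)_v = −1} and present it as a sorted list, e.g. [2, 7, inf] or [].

[2, 7]

(a, b) ≡ (6, 4669) mod (ℚ^×)²; places V = {2, 3, 5, 7, 23, 29, ∞}.
(a,b)_23: α=-2, u≡9; β=1, v≡10 (mod 23); (9|23)=+1, (10|23)=-1; sign (−1)^0·+1^1·-1^-2 = +1.
(a,b)_7: α=0, u≡5; β=-1, v≡4 (mod 7); (5|7)=-1, (4|7)=+1; sign (−1)^0·-1^-1·+1^0 = -1.
(a,b)_3: α=3, u≡2; β=4, v≡1 (mod 3); (2|3)=-1, (1|3)=+1; sign (−1)^0·-1^4·+1^3 = +1.
(a,b)_∞: sgn(6)=+, sgn(4669)=+, so +1.
(a,b)_29: α=0, u≡6; β=1, v≡25 (mod 29); (6|29)=+1, (25|29)=+1; sign (−1)^0·+1^1·+1^0 = +1.
(a,b)_2: α=3, β=4; u≡3, v≡5 (mod 8); ε(u)ε(v)=1·0, αω(v)=3·1, βω(u)=4·1; sum ≡ 1  ⇒  -1.
(a,b)_5: α=0, u≡4; β=-2, v≡1 (mod 5); (4|5)=+1, (1|5)=+1; sign (−1)^0·+1^-2·+1^0 = +1.
|Ram(6, 4669)| = 2, even; anisotropic at {2, 7}.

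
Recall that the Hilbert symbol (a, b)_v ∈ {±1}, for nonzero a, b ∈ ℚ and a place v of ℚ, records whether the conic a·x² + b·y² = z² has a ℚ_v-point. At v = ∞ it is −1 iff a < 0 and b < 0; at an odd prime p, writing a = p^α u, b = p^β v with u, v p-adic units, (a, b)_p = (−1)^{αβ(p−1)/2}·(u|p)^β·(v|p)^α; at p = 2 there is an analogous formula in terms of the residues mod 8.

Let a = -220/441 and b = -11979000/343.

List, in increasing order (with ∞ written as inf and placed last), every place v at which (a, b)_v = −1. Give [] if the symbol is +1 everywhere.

[11, inf]

Mod squares: a ≡ -55, b ≡ -770. Check v ∈ {∞, 2, 3, 5, 7, 11}.
v=5: a=5^1·(≡1), b=5^3·(≡1) mod 5; (1|5)=+1, (1|5)=+1; (−1)^{1·3·2}·(+1)^3·(+1)^1 = +1.
v=∞: -55 < 0 and -770 < 0  ⇒  (a,b)_∞ = -1.
v=11: a=11^1·(≡2), b=11^3·(≡10) mod 11; (2|11)=-1, (10|11)=-1; (−1)^{1·3·5}·(-1)^3·(-1)^1 = -1.
v=7: a=7^-2·(≡2), b=7^-3·(≡2) mod 7; (2|7)=+1, (2|7)=+1; (−1)^{-2·-3·3}·(+1)^-3·(+1)^-2 = +1.
v=3: a=3^-2·(≡2), b=3^2·(≡1) mod 3; (2|3)=-1, (1|3)=+1; (−1)^{-2·2·1}·(-1)^2·(+1)^-2 = +1.
v=2: v_2(a)=2, v_2(b)=3; units ≡ 1, 7 (mod 8); ε·ε+αω+βω = 0·1+2·0+3·0 ≡ 0  ⇒  (a,b)_2 = +1.
(-55, -770 / ℚ) ramifies at {11, ∞}: a division algebra.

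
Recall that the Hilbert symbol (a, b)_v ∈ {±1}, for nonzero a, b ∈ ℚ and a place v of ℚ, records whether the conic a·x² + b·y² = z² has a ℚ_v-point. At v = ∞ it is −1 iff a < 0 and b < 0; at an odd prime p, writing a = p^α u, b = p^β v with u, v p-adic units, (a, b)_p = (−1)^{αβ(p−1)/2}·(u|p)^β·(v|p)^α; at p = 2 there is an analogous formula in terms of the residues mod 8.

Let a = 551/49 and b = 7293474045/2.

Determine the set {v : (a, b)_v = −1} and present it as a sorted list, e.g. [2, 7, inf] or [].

Mod squares: a ≡ 551, b ≡ 13394810. Check v ∈ {∞, 2, 3, 5, 7, 11, 13, 17, 19, 29}.
v=2: v_2(a)=0, v_2(b)=-1; units ≡ 7, 5 (mod 8); ε·ε+αω+βω = 1·0+0·1+-1·0 ≡ 0  ⇒  (a,b)_2 = +1.
v=29: a=29^1·(≡14), b=29^1·(≡28) mod 29; (14|29)=-1, (28|29)=+1; (−1)^{1·1·14}·(-1)^1·(+1)^1 = -1.
v=17: a=17^0·(≡5), b=17^1·(≡12) mod 17; (5|17)=-1, (12|17)=-1; (−1)^{0·1·8}·(-1)^1·(-1)^0 = -1.
v=5: a=5^0·(≡4), b=5^1·(≡2) mod 5; (4|5)=+1, (2|5)=-1; (−1)^{0·1·2}·(+1)^1·(-1)^0 = +1.
v=13: a=13^0·(≡7), b=13^1·(≡1) mod 13; (7|13)=-1, (1|13)=+1; (−1)^{0·1·6}·(-1)^1·(+1)^0 = -1.
v=19: a=19^1·(≡13), b=19^1·(≡2) mod 19; (13|19)=-1, (2|19)=-1; (−1)^{1·1·9}·(-1)^1·(-1)^1 = -1.
v=3: a=3^0·(≡2), b=3^2·(≡2) mod 3; (2|3)=-1, (2|3)=-1; (−1)^{0·2·1}·(-1)^2·(-1)^0 = +1.
v=7: a=7^-2·(≡5), b=7^0·(≡2) mod 7; (5|7)=-1, (2|7)=+1; (−1)^{-2·0·3}·(-1)^0·(+1)^-2 = +1.
v=11: a=11^0·(≡9), b=11^3·(≡6) mod 11; (9|11)=+1, (6|11)=-1; (−1)^{0·3·5}·(+1)^3·(-1)^0 = +1.
v=∞: 551 > 0 and 13394810 > 0  ⇒  (a,b)_∞ = +1.
|Ram(551, 13394810)| = 4, even; anisotropic at {13, 17, 19, 29}.

[13, 17, 19, 29]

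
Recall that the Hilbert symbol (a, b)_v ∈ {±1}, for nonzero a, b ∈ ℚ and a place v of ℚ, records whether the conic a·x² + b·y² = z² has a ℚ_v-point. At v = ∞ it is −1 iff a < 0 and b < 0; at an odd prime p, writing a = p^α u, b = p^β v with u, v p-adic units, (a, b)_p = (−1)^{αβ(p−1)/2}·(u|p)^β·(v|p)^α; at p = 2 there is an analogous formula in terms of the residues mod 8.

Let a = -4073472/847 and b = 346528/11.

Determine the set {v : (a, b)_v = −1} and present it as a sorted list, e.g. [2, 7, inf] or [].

Mod squares: a ≡ -3094, b ≡ 4862. Check v ∈ {∞, 2, 3, 7, 11, 13, 17}.
v=3: a=3^2·(≡2), b=3^0·(≡2) mod 3; (2|3)=-1, (2|3)=-1; (−1)^{2·0·1}·(-1)^0·(-1)^2 = +1.
v=∞: -3094 < 0 and 4862 > 0  ⇒  (a,b)_∞ = +1.
v=11: a=11^-2·(≡10), b=11^-1·(≡6) mod 11; (10|11)=-1, (6|11)=-1; (−1)^{-2·-1·5}·(-1)^-1·(-1)^-2 = -1.
v=13: a=13^1·(≡4), b=13^1·(≡10) mod 13; (4|13)=+1, (10|13)=+1; (−1)^{1·1·6}·(+1)^1·(+1)^1 = +1.
v=17: a=17^1·(≡6), b=17^1·(≡14) mod 17; (6|17)=-1, (14|17)=-1; (−1)^{1·1·8}·(-1)^1·(-1)^1 = +1.
v=7: a=7^-1·(≡5), b=7^2·(≡4) mod 7; (5|7)=-1, (4|7)=+1; (−1)^{-1·2·3}·(-1)^2·(+1)^-1 = +1.
v=2: v_2(a)=11, v_2(b)=5; units ≡ 5, 7 (mod 8); ε·ε+αω+βω = 0·1+11·0+5·1 ≡ 1  ⇒  (a,b)_2 = -1.
Ram(-3094, 4862) = {2, 11}; no ℚ_2-point on the conic.

[2, 11]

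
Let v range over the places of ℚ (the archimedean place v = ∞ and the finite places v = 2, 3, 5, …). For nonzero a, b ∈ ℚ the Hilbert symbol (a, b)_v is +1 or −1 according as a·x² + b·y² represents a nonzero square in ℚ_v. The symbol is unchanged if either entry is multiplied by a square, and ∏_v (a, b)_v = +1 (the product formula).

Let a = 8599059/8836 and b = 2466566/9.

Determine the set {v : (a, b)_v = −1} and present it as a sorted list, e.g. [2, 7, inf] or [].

Mod squares: a ≡ 19499, b ≡ 1334. Check v ∈ {∞, 2, 3, 7, 17, 23, 29, 31, 37, 43, 47}.
v=23: a=23^0·(≡18), b=23^1·(≡12) mod 23; (18|23)=+1, (12|23)=+1; (−1)^{0·1·11}·(+1)^1·(+1)^0 = +1.
v=∞: 19499 > 0 and 1334 > 0  ⇒  (a,b)_∞ = +1.
v=7: a=7^2·(≡4), b=7^0·(≡2) mod 7; (4|7)=+1, (2|7)=+1; (−1)^{2·0·3}·(+1)^0·(+1)^2 = +1.
v=31: a=31^1·(≡1), b=31^0·(≡16) mod 31; (1|31)=+1, (16|31)=+1; (−1)^{1·0·15}·(+1)^0·(+1)^1 = +1.
v=37: a=37^1·(≡25), b=37^0·(≡8) mod 37; (25|37)=+1, (8|37)=-1; (−1)^{1·0·18}·(+1)^0·(-1)^1 = -1.
v=29: a=29^0·(≡12), b=29^1·(≡19) mod 29; (12|29)=-1, (19|29)=-1; (−1)^{0·1·14}·(-1)^1·(-1)^0 = -1.
v=2: v_2(a)=-2, v_2(b)=1; units ≡ 3, 3 (mod 8); ε·ε+αω+βω = 1·1+-2·1+1·1 ≡ 0  ⇒  (a,b)_2 = +1.
v=43: a=43^0·(≡33), b=43^2·(≡24) mod 43; (33|43)=-1, (24|43)=+1; (−1)^{0·2·21}·(-1)^2·(+1)^0 = +1.
v=3: a=3^2·(≡2), b=3^-2·(≡2) mod 3; (2|3)=-1, (2|3)=-1; (−1)^{2·-2·1}·(-1)^-2·(-1)^2 = +1.
v=17: a=17^1·(≡2), b=17^0·(≡4) mod 17; (2|17)=+1, (4|17)=+1; (−1)^{1·0·8}·(+1)^0·(+1)^1 = +1.
v=47: a=47^-2·(≡20), b=47^0·(≡32) mod 47; (20|47)=-1, (32|47)=+1; (−1)^{-2·0·23}·(-1)^0·(+1)^-2 = +1.
(19499, 1334 / ℚ) ramifies at {29, 37}: a division algebra.

[29, 37]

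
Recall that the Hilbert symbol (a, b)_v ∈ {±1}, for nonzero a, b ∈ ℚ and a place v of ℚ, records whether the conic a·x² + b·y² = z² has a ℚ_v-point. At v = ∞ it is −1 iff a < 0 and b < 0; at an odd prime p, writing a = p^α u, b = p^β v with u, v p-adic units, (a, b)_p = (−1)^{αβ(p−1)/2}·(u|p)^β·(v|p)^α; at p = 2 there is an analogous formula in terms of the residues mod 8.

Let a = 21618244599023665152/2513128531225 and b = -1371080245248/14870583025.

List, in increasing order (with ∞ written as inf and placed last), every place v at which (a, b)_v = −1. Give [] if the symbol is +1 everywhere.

Mod squares: a ≡ 14973, b ≡ -217. Check v ∈ {∞, 2, 3, 5, 7, 13, 19, 23, 29, 31}.
v=19: a=19^2·(≡7), b=19^0·(≡17) mod 19; (7|19)=+1, (17|19)=+1; (−1)^{2·0·9}·(+1)^0·(+1)^2 = +1.
v=23: a=23^1·(≡14), b=23^2·(≡8) mod 23; (14|23)=-1, (8|23)=+1; (−1)^{1·2·11}·(-1)^2·(+1)^1 = +1.
v=7: a=7^3·(≡2), b=7^1·(≡2) mod 7; (2|7)=+1, (2|7)=+1; (−1)^{3·1·3}·(+1)^1·(+1)^3 = -1.
v=13: a=13^-2·(≡12), b=13^0·(≡12) mod 13; (12|13)=+1, (12|13)=+1; (−1)^{-2·0·6}·(+1)^0·(+1)^-2 = +1.
v=2: v_2(a)=20, v_2(b)=14; units ≡ 5, 7 (mod 8); ε·ε+αω+βω = 0·1+20·0+14·1 ≡ 0  ⇒  (a,b)_2 = +1.
v=31: a=31^3·(≡20), b=31^1·(≡30) mod 31; (20|31)=+1, (30|31)=-1; (−1)^{3·1·15}·(+1)^1·(-1)^3 = +1.
v=∞: 14973 > 0 and -217 < 0  ⇒  (a,b)_∞ = +1.
v=5: a=5^-2·(≡3), b=5^-2·(≡2) mod 5; (3|5)=-1, (2|5)=-1; (−1)^{-2·-2·2}·(-1)^-2·(-1)^-2 = +1.
v=3: a=3^5·(≡2), b=3^6·(≡2) mod 3; (2|3)=-1, (2|3)=-1; (−1)^{5·6·1}·(-1)^6·(-1)^5 = -1.
v=29: a=29^-6·(≡28), b=29^-6·(≡18) mod 29; (28|29)=+1, (18|29)=-1; (−1)^{-6·-6·14}·(+1)^-6·(-1)^-6 = +1.
(14973, -217 / ℚ) ramifies at {3, 7}: a division algebra.

[3, 7]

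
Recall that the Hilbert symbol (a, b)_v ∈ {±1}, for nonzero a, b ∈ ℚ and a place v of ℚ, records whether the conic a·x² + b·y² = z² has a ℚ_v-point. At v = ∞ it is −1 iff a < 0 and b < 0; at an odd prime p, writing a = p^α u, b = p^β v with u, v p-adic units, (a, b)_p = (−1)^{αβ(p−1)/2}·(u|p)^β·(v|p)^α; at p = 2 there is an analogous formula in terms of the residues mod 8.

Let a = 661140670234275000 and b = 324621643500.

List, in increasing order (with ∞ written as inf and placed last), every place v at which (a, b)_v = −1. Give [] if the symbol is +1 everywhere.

(a, b) ≡ (17710, 115) mod (ℚ^×)²; places V = {2, 3, 5, 7, 11, 23, ∞}.
(a,b)_3: α=2, u≡1; β=2, v≡1 (mod 3); (1|3)=+1, (1|3)=+1; sign (−1)^0·+1^2·+1^2 = +1.
(a,b)_5: α=5, u≡3; β=3, v≡3 (mod 5); (3|5)=-1, (3|5)=-1; sign (−1)^0·-1^3·-1^5 = +1.
(a,b)_7: α=3, u≡3; β=2, v≡5 (mod 7); (3|7)=-1, (5|7)=-1; sign (−1)^0·-1^2·-1^3 = -1.
(a,b)_11: α=3, u≡1; β=2, v≡5 (mod 11); (1|11)=+1, (5|11)=+1; sign (−1)^0·+1^2·+1^3 = +1.
(a,b)_23: α=5, u≡15; β=3, v≡17 (mod 23); (15|23)=-1, (17|23)=-1; sign (−1)^1·-1^3·-1^5 = -1.
(a,b)_2: α=3, β=2; u≡7, v≡3 (mod 8); ε(u)ε(v)=1·1, αω(v)=3·1, βω(u)=2·0; sum ≡ 0  ⇒  +1.
(a,b)_∞: sgn(17710)=+, sgn(115)=+, so +1.
Ram(17710, 115) = {7, 23}; no ℚ_7-point on the conic.

[7, 23]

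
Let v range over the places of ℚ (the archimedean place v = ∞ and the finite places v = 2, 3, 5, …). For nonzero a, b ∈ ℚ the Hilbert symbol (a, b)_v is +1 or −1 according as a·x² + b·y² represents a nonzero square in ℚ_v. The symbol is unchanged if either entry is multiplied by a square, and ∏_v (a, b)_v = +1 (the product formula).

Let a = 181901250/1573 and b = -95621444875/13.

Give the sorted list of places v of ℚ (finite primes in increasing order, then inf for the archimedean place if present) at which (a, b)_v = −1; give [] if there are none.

[19, 23]

(a, b) ≡ (420394, -776815) mod (ℚ^×)²; places V = {2, 3, 5, 11, 13, 17, 19, 23, 37, ∞}.
(a,b)_5: α=4, u≡4; β=3, v≡2 (mod 5); (4|5)=+1, (2|5)=-1; sign (−1)^0·+1^3·-1^4 = +1.
(a,b)_3: α=2, u≡1; β=0, v≡2 (mod 3); (1|3)=+1, (2|3)=-1; sign (−1)^0·+1^0·-1^2 = +1.
(a,b)_17: α=0, u≡1; β=1, v≡2 (mod 17); (1|17)=+1, (2|17)=+1; sign (−1)^0·+1^1·+1^0 = +1.
(a,b)_∞: sgn(420394)=+, sgn(-776815)=−, so +1.
(a,b)_2: α=1, β=0; u≡5, v≡1 (mod 8); ε(u)ε(v)=0·0, αω(v)=1·0, βω(u)=0·1; sum ≡ 0  ⇒  +1.
(a,b)_23: α=1, u≡12; β=2, v≡15 (mod 23); (12|23)=+1, (15|23)=-1; sign (−1)^0·+1^2·-1^1 = -1.
(a,b)_37: α=1, u≡9; β=1, v≡12 (mod 37); (9|37)=+1, (12|37)=+1; sign (−1)^0·+1^1·+1^1 = +1.
(a,b)_11: α=-2, u≡7; β=2, v≡1 (mod 11); (7|11)=-1, (1|11)=+1; sign (−1)^0·-1^2·+1^-2 = +1.
(a,b)_19: α=1, u≡2; β=1, v≡18 (mod 19); (2|19)=-1, (18|19)=-1; sign (−1)^1·-1^1·-1^1 = -1.
(a,b)_13: α=-1, u≡6; β=-1, v≡5 (mod 13); (6|13)=-1, (5|13)=-1; sign (−1)^0·-1^-1·-1^-1 = +1.
|Ram(420394, -776815)| = 2, even; anisotropic at {19, 23}.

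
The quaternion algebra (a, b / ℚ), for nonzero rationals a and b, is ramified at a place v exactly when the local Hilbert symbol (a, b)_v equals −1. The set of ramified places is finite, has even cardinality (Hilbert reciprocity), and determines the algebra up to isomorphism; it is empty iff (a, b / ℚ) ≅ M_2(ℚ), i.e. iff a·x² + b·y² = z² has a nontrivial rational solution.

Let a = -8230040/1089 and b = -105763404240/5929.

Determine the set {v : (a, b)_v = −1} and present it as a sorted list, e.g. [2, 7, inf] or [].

[2, 13, 17, inf]

Mod squares: a ≡ -41990, b ≡ -482885. Check v ∈ {∞, 2, 3, 5, 7, 11, 13, 17, 19, 23}.
v=2: v_2(a)=3, v_2(b)=4; units ≡ 5, 3 (mod 8); ε·ε+αω+βω = 0·1+3·1+4·1 ≡ 1  ⇒  (a,b)_2 = -1.
v=23: a=23^0·(≡12), b=23^1·(≡4) mod 23; (12|23)=+1, (4|23)=+1; (−1)^{0·1·11}·(+1)^1·(+1)^0 = +1.
v=17: a=17^1·(≡6), b=17^1·(≡2) mod 17; (6|17)=-1, (2|17)=+1; (−1)^{1·1·8}·(-1)^1·(+1)^1 = -1.
v=∞: -41990 < 0 and -482885 < 0  ⇒  (a,b)_∞ = -1.
v=7: a=7^2·(≡3), b=7^-2·(≡5) mod 7; (3|7)=-1, (5|7)=-1; (−1)^{2·-2·3}·(-1)^-2·(-1)^2 = +1.
v=11: a=11^-2·(≡8), b=11^-2·(≡9) mod 11; (8|11)=-1, (9|11)=+1; (−1)^{-2·-2·5}·(-1)^-2·(+1)^-2 = +1.
v=3: a=3^-2·(≡1), b=3^4·(≡1) mod 3; (1|3)=+1, (1|3)=+1; (−1)^{-2·4·1}·(+1)^4·(+1)^-2 = +1.
v=5: a=5^1·(≡3), b=5^1·(≡3) mod 5; (3|5)=-1, (3|5)=-1; (−1)^{1·1·2}·(-1)^1·(-1)^1 = +1.
v=19: a=19^1·(≡13), b=19^1·(≡1) mod 19; (13|19)=-1, (1|19)=+1; (−1)^{1·1·9}·(-1)^1·(+1)^1 = +1.
v=13: a=13^1·(≡2), b=13^3·(≡3) mod 13; (2|13)=-1, (3|13)=+1; (−1)^{1·3·6}·(-1)^3·(+1)^1 = -1.
|Ram(-41990, -482885)| = 4, even; anisotropic at {2, 13, 17, ∞}.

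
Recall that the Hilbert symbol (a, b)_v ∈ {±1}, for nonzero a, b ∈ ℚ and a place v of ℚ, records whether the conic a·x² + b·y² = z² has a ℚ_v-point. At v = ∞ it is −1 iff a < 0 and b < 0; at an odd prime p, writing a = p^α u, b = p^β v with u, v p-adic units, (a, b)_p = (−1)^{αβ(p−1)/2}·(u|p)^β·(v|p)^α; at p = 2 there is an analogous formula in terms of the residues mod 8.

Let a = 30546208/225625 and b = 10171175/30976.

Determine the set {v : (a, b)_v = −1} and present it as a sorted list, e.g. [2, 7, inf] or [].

(a, b) ≡ (322, 23) mod (ℚ^×)²; places V = {2, 5, 7, 11, 19, 23, ∞}.
(a,b)_∞: sgn(322)=+, sgn(23)=+, so +1.
(a,b)_11: α=2, u≡5; β=-2, v≡1 (mod 11); (5|11)=+1, (1|11)=+1; sign (−1)^0·+1^-2·+1^2 = +1.
(a,b)_5: α=-4, u≡3; β=2, v≡2 (mod 5); (3|5)=-1, (2|5)=-1; sign (−1)^0·-1^2·-1^-4 = +1.
(a,b)_2: α=5, β=-8; u≡1, v≡7 (mod 8); ε(u)ε(v)=0·1, αω(v)=5·0, βω(u)=-8·0; sum ≡ 0  ⇒  +1.
(a,b)_7: α=3, u≡2; β=2, v≡4 (mod 7); (2|7)=+1, (4|7)=+1; sign (−1)^0·+1^2·+1^3 = +1.
(a,b)_23: α=1, u≡17; β=1, v≡13 (mod 23); (17|23)=-1, (13|23)=+1; sign (−1)^1·-1^1·+1^1 = +1.
(a,b)_19: α=-2, u≡8; β=2, v≡6 (mod 19); (8|19)=-1, (6|19)=+1; sign (−1)^0·-1^2·+1^-2 = +1.
Every local symbol is +1, so the conic 322·x² + 23·y² = z² has ℚ_v-points for all v and hence a ℚ-point; (a, b / ℚ) ≅ M_2(ℚ).

[]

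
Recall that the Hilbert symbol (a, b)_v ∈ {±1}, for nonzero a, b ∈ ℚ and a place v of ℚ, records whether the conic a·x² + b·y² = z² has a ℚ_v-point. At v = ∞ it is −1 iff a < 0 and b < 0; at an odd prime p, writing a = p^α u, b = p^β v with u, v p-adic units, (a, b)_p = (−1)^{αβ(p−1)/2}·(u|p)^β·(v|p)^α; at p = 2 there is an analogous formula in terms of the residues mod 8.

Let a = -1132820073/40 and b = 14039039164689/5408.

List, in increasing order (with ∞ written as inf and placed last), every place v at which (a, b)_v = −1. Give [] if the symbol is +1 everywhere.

Mod squares: a ≡ -330, b ≡ 1122. Check v ∈ {∞, 2, 3, 5, 7, 11, 13, 17, 31}.
v=31: a=31^2·(≡29), b=31^2·(≡22) mod 31; (29|31)=-1, (22|31)=-1; (−1)^{2·2·15}·(-1)^2·(-1)^2 = +1.
v=3: a=3^7·(≡1), b=3^13·(≡2) mod 3; (1|3)=+1, (2|3)=-1; (−1)^{7·13·1}·(+1)^13·(-1)^7 = +1.
v=13: a=13^0·(≡5), b=13^-2·(≡1) mod 13; (5|13)=-1, (1|13)=+1; (−1)^{0·-2·6}·(-1)^-2·(+1)^0 = +1.
v=5: a=5^-1·(≡4), b=5^0·(≡3) mod 5; (4|5)=+1, (3|5)=-1; (−1)^{-1·0·2}·(+1)^0·(-1)^-1 = -1.
v=7: a=7^2·(≡5), b=7^2·(≡4) mod 7; (5|7)=-1, (4|7)=+1; (−1)^{2·2·3}·(-1)^2·(+1)^2 = +1.
v=11: a=11^1·(≡1), b=11^1·(≡4) mod 11; (1|11)=+1, (4|11)=+1; (−1)^{1·1·5}·(+1)^1·(+1)^1 = -1.
v=17: a=17^0·(≡6), b=17^1·(≡2) mod 17; (6|17)=-1, (2|17)=+1; (−1)^{0·1·8}·(-1)^1·(+1)^0 = -1.
v=∞: -330 < 0 and 1122 > 0  ⇒  (a,b)_∞ = +1.
v=2: v_2(a)=-3, v_2(b)=-5; units ≡ 3, 1 (mod 8); ε·ε+αω+βω = 1·0+-3·0+-5·1 ≡ 1  ⇒  (a,b)_2 = -1.
(-330, 1122 / ℚ) ramifies at {2, 5, 11, 17}: a division algebra.

[2, 5, 11, 17]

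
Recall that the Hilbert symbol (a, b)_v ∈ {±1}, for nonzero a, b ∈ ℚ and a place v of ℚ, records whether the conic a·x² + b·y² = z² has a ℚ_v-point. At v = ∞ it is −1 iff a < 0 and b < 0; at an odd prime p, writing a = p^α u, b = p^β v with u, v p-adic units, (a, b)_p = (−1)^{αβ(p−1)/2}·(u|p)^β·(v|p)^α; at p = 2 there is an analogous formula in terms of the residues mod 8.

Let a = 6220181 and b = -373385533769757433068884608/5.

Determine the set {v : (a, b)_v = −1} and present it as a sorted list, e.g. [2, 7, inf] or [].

[2, 17, 23, 29, 31, 37]

(a, b) ≡ (6220181, -2714690) mod (ℚ^×)²; places V = {2, 5, 11, 17, 23, 29, 31, 37, ∞}.
(a,b)_2: α=0, β=7; u≡5, v≡7 (mod 8); ε(u)ε(v)=0·1, αω(v)=0·0, βω(u)=7·1; sum ≡ 1  ⇒  -1.
(a,b)_∞: sgn(6220181)=+, sgn(-2714690)=−, so +1.
(a,b)_23: α=0, u≡15; β=1, v≡1 (mod 23); (15|23)=-1, (1|23)=+1; sign (−1)^0·-1^1·+1^0 = -1.
(a,b)_11: α=1, u≡5; β=3, v≡10 (mod 11); (5|11)=+1, (10|11)=-1; sign (−1)^1·+1^3·-1^1 = +1.
(a,b)_17: α=1, u≡2; β=4, v≡11 (mod 17); (2|17)=+1, (11|17)=-1; sign (−1)^0·+1^4·-1^1 = -1.
(a,b)_29: α=1, u≡5; β=3, v≡10 (mod 29); (5|29)=+1, (10|29)=-1; sign (−1)^0·+1^3·-1^1 = -1.
(a,b)_31: α=1, u≡19; β=4, v≡21 (mod 31); (19|31)=+1, (21|31)=-1; sign (−1)^0·+1^4·-1^1 = -1.
(a,b)_37: α=1, u≡22; β=3, v≡36 (mod 37); (22|37)=-1, (36|37)=+1; sign (−1)^0·-1^3·+1^1 = -1.
(a,b)_5: α=0, u≡1; β=-1, v≡2 (mod 5); (1|5)=+1, (2|5)=-1; sign (−1)^0·+1^-1·-1^0 = +1.
(6220181, -2714690 / ℚ) ramifies at {2, 17, 23, 29, 31, 37}: a division algebra.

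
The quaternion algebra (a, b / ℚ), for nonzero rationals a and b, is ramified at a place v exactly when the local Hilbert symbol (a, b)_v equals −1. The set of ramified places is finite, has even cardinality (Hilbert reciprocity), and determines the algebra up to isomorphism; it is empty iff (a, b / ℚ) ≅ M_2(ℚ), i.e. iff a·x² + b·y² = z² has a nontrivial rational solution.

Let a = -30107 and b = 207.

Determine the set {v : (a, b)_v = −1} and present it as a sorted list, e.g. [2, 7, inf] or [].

[17, 23]

(a, b) ≡ (-30107, 23) mod (ℚ^×)²; places V = {2, 3, 7, 11, 17, 23, ∞}.
(a,b)_2: α=0, β=0; u≡5, v≡7 (mod 8); ε(u)ε(v)=0·1, αω(v)=0·0, βω(u)=0·1; sum ≡ 0  ⇒  +1.
(a,b)_17: α=1, u≡14; β=0, v≡3 (mod 17); (14|17)=-1, (3|17)=-1; sign (−1)^0·-1^0·-1^1 = -1.
(a,b)_23: α=1, u≡2; β=1, v≡9 (mod 23); (2|23)=+1, (9|23)=+1; sign (−1)^1·+1^1·+1^1 = -1.
(a,b)_∞: sgn(-30107)=−, sgn(23)=+, so +1.
(a,b)_7: α=1, u≡4; β=0, v≡4 (mod 7); (4|7)=+1, (4|7)=+1; sign (−1)^0·+1^0·+1^1 = +1.
(a,b)_3: α=0, u≡1; β=2, v≡2 (mod 3); (1|3)=+1, (2|3)=-1; sign (−1)^0·+1^2·-1^0 = +1.
(a,b)_11: α=1, u≡2; β=0, v≡9 (mod 11); (2|11)=-1, (9|11)=+1; sign (−1)^0·-1^0·+1^1 = +1.
|Ram(-30107, 23)| = 2, even; anisotropic at {17, 23}.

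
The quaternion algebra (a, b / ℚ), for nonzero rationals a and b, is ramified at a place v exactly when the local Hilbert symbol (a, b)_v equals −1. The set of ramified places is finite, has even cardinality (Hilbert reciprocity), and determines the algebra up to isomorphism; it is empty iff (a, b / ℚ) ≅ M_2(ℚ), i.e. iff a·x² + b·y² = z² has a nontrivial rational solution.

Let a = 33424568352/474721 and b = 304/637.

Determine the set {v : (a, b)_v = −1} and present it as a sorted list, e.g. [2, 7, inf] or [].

[13, 19]

Mod squares: a ≡ 2, b ≡ 247. Check v ∈ {∞, 2, 3, 7, 13, 19, 53}.
v=3: a=3^10·(≡2), b=3^0·(≡1) mod 3; (2|3)=-1, (1|3)=+1; (−1)^{10·0·1}·(-1)^0·(+1)^10 = +1.
v=19: a=19^2·(≡14), b=19^1·(≡13) mod 19; (14|19)=-1, (13|19)=-1; (−1)^{2·1·9}·(-1)^1·(-1)^2 = -1.
v=2: v_2(a)=5, v_2(b)=4; units ≡ 1, 7 (mod 8); ε·ε+αω+βω = 0·1+5·0+4·0 ≡ 0  ⇒  (a,b)_2 = +1.
v=13: a=13^-2·(≡6), b=13^-1·(≡7) mod 13; (6|13)=-1, (7|13)=-1; (−1)^{-2·-1·6}·(-1)^-1·(-1)^-2 = -1.
v=7: a=7^2·(≡4), b=7^-2·(≡4) mod 7; (4|7)=+1, (4|7)=+1; (−1)^{2·-2·3}·(+1)^-2·(+1)^2 = +1.
v=∞: 2 > 0 and 247 > 0  ⇒  (a,b)_∞ = +1.
v=53: a=53^-2·(≡48), b=53^0·(≡39) mod 53; (48|53)=-1, (39|53)=-1; (−1)^{-2·0·26}·(-1)^0·(-1)^-2 = +1.
(2, 247 / ℚ) ramifies at {13, 19}: a division algebra.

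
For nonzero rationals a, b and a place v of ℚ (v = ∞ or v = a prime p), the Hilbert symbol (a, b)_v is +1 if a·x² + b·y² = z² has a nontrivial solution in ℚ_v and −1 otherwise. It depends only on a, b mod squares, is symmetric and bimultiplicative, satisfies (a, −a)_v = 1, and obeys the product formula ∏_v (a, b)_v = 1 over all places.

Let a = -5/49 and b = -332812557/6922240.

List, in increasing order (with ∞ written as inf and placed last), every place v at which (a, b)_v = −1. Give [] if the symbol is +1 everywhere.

[11, inf]

(a, b) ≡ (-5, -770) mod (ℚ^×)²; places V = {2, 3, 5, 7, 11, 13, ∞}.
(a,b)_∞: sgn(-5)=−, sgn(-770)=−, so -1.
(a,b)_11: α=0, u≡10; β=3, v≡10 (mod 11); (10|11)=-1, (10|11)=-1; sign (−1)^0·-1^3·-1^0 = -1.
(a,b)_5: α=1, u≡1; β=-1, v≡1 (mod 5); (1|5)=+1, (1|5)=+1; sign (−1)^0·+1^-1·+1^1 = +1.
(a,b)_7: α=-2, u≡2; β=3, v≡2 (mod 7); (2|7)=+1, (2|7)=+1; sign (−1)^0·+1^3·+1^-2 = +1.
(a,b)_3: α=0, u≡1; β=6, v≡1 (mod 3); (1|3)=+1, (1|3)=+1; sign (−1)^0·+1^6·+1^0 = +1.
(a,b)_2: α=0, β=-13; u≡3, v≡7 (mod 8); ε(u)ε(v)=1·1, αω(v)=0·0, βω(u)=-13·1; sum ≡ 0  ⇒  +1.
(a,b)_13: α=0, u≡6; β=-2, v≡4 (mod 13); (6|13)=-1, (4|13)=+1; sign (−1)^0·-1^-2·+1^0 = +1.
(-5, -770 / ℚ) ramifies at {11, ∞}: a division algebra.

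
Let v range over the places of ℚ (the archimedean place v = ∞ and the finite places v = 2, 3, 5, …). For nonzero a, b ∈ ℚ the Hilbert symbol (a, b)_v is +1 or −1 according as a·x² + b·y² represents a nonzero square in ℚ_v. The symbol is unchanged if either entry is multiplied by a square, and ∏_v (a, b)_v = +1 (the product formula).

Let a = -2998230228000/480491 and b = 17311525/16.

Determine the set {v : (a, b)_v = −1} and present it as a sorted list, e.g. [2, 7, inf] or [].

[2, 11]

(a, b) ≡ (-39270, 1309) mod (ℚ^×)²; places V = {2, 3, 5, 7, 11, 17, 19, 23, ∞}.
(a,b)_7: α=3, u≡4; β=1, v≡5 (mod 7); (4|7)=+1, (5|7)=-1; sign (−1)^1·+1^1·-1^3 = +1.
(a,b)_11: α=-3, u≡9; β=1, v≡1 (mod 11); (9|11)=+1, (1|11)=+1; sign (−1)^1·+1^1·+1^-3 = -1.
(a,b)_2: α=5, β=-4; u≡5, v≡5 (mod 8); ε(u)ε(v)=0·0, αω(v)=5·1, βω(u)=-4·1; sum ≡ 1  ⇒  -1.
(a,b)_3: α=5, u≡2; β=0, v≡1 (mod 3); (2|3)=-1, (1|3)=+1; sign (−1)^0·-1^0·+1^5 = +1.
(a,b)_17: α=1, u≡1; β=1, v≡9 (mod 17); (1|17)=+1, (9|17)=+1; sign (−1)^0·+1^1·+1^1 = +1.
(a,b)_19: α=-2, u≡12; β=0, v≡7 (mod 19); (12|19)=-1, (7|19)=+1; sign (−1)^0·-1^0·+1^-2 = +1.
(a,b)_23: α=2, u≡5; β=2, v≡17 (mod 23); (5|23)=-1, (17|23)=-1; sign (−1)^0·-1^2·-1^2 = +1.
(a,b)_5: α=3, u≡1; β=2, v≡1 (mod 5); (1|5)=+1, (1|5)=+1; sign (−1)^0·+1^2·+1^3 = +1.
(a,b)_∞: sgn(-39270)=−, sgn(1309)=+, so +1.
(-39270, 1309 / ℚ) ramifies at {2, 11}: a division algebra.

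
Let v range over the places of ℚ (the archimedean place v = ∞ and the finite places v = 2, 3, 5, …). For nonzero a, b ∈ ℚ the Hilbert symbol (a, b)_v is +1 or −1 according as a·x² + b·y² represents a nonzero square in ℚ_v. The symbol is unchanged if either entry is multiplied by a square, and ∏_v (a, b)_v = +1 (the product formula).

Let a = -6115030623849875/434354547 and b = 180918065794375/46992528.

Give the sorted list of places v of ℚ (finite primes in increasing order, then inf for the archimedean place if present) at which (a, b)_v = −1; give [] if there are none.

Mod squares: a ≡ -57998985, b ≡ 1054527. Check v ∈ {∞, 2, 3, 5, 7, 11, 13, 17, 23, 29, 31}.
v=5: a=5^3·(≡3), b=5^4·(≡2) mod 5; (3|5)=-1, (2|5)=-1; (−1)^{3·4·2}·(-1)^4·(-1)^3 = -1.
v=29: a=29^-1·(≡5), b=29^-1·(≡15) mod 29; (5|29)=+1, (15|29)=-1; (−1)^{-1·-1·14}·(+1)^-1·(-1)^-1 = -1.
v=11: a=11^-5·(≡10), b=11^-2·(≡4) mod 11; (10|11)=-1, (4|11)=+1; (−1)^{-5·-2·5}·(-1)^-2·(+1)^-5 = +1.
v=31: a=31^-1·(≡25), b=31^-1·(≡2) mod 31; (25|31)=+1, (2|31)=+1; (−1)^{-1·-1·15}·(+1)^-1·(+1)^-1 = -1.
v=23: a=23^3·(≡13), b=23^3·(≡17) mod 23; (13|23)=+1, (17|23)=-1; (−1)^{3·3·11}·(+1)^3·(-1)^3 = +1.
v=3: a=3^-1·(≡1), b=3^-3·(≡2) mod 3; (1|3)=+1, (2|3)=-1; (−1)^{-1·-3·1}·(+1)^-3·(-1)^-1 = +1.
v=13: a=13^6·(≡7), b=13^4·(≡7) mod 13; (7|13)=-1, (7|13)=-1; (−1)^{6·4·6}·(-1)^4·(-1)^6 = +1.
v=17: a=17^1·(≡16), b=17^1·(≡16) mod 17; (16|17)=+1, (16|17)=+1; (−1)^{1·1·8}·(+1)^1·(+1)^1 = +1.
v=∞: -57998985 < 0 and 1054527 > 0  ⇒  (a,b)_∞ = +1.
v=2: v_2(a)=0, v_2(b)=-4; units ≡ 7, 7 (mod 8); ε·ε+αω+βω = 1·1+0·0+-4·0 ≡ 1  ⇒  (a,b)_2 = -1.
v=7: a=7^2·(≡6), b=7^2·(≡3) mod 7; (6|7)=-1, (3|7)=-1; (−1)^{2·2·3}·(-1)^2·(-1)^2 = +1.
|Ram(-57998985, 1054527)| = 4, even; anisotropic at {2, 5, 29, 31}.

[2, 5, 29, 31]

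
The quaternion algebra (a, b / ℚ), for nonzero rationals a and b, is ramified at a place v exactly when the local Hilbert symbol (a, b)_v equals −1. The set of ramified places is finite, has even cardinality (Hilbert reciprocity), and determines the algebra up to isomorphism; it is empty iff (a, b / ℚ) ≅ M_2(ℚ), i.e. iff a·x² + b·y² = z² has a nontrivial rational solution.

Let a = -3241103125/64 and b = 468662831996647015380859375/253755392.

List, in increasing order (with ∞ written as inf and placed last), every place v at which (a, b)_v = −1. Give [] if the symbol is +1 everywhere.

[13, 19]

Mod squares: a ≡ -85, b ≡ 494. Check v ∈ {∞, 2, 5, 11, 13, 17, 19}.
v=17: a=17^1·(≡3), b=17^4·(≡4) mod 17; (3|17)=-1, (4|17)=+1; (−1)^{1·4·8}·(-1)^4·(+1)^1 = +1.
v=19: a=19^2·(≡3), b=19^5·(≡17) mod 19; (3|19)=-1, (17|19)=+1; (−1)^{2·5·9}·(-1)^5·(+1)^2 = -1.
v=13: a=13^2·(≡5), b=13^5·(≡3) mod 13; (5|13)=-1, (3|13)=+1; (−1)^{2·5·6}·(-1)^5·(+1)^2 = -1.
v=2: v_2(a)=-6, v_2(b)=-21; units ≡ 3, 7 (mod 8); ε·ε+αω+βω = 1·1+-6·0+-21·1 ≡ 0  ⇒  (a,b)_2 = +1.
v=∞: -85 < 0 and 494 > 0  ⇒  (a,b)_∞ = +1.
v=11: a=11^0·(≡9), b=11^-2·(≡2) mod 11; (9|11)=+1, (2|11)=-1; (−1)^{0·-2·5}·(+1)^-2·(-1)^0 = +1.
v=5: a=5^5·(≡3), b=5^14·(≡1) mod 5; (3|5)=-1, (1|5)=+1; (−1)^{5·14·2}·(-1)^14·(+1)^5 = +1.
|Ram(-85, 494)| = 2, even; anisotropic at {13, 19}.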